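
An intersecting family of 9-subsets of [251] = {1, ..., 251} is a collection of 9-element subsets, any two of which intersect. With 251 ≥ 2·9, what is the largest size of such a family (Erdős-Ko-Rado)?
max |F| = C(250, 8) = 337959576966375

The Erdős-Ko-Rado theorem states: for n ≥ 2k, an intersecting family of k-subsets of an n-element set has size at most C(n − 1, k − 1), with equality for 'star' families {A ⊆ [n] : |A| = k, i ∈ A} (fix an element i). For n = 251, k = 9: C(250, 8) = 337959576966375.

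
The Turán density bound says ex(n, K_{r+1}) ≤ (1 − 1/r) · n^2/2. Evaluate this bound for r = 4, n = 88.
Turán density bound = (3/4) · 88^2/2 = 2904

Turán's theorem: ex(n, K_{r+1}) is achieved by the complete r-partite Turán graph T(n, r) with parts as balanced as possible, and is at most (1 − 1/r) · n^2/2. For r = 4, n = 88: the density bound is (3/4) · 7744/2 = 2904. Since 4 ∣ 88, the Turán graph T(88, 4) has parts of equal size 22, and its edge count e(T(88, 4)) = 2904 attains the density bound exactly.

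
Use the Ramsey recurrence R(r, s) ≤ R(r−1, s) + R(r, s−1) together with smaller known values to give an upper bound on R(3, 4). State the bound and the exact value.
R(3, 4) ≤ R(2, 4) + R(3, 3) = 4 + 6 = 10; exact value R(3, 4) = 9.

The Erdős–Szekeres recurrence R(r, s) ≤ R(r−1, s) + R(r, s−1) applied to (r, s) = (3, 4) gives
  R(3, 4) ≤ R(2, 4) + R(3, 3) = 4 + 6 = 10.
(Recall R(2, k) = k and R is symmetric.) The recurrence is not tight here (it gives 10, but the exact value is R(3, 4) = 9); the tight upper bound requires a sharper argument than the simple recurrence, combined with a lower-bound construction on K_{8}.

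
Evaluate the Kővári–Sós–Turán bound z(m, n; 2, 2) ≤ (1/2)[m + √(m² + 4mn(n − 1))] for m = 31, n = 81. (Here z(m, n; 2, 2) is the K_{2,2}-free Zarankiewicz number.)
z(31, 81; 2, 2) ≤ (1/2)[31 + √(31² + 4·31·81·80)] = (1/2)[31 + √804481] = 463.9643

Kővári–Sós–Turán: let r_1, ..., r_31 be the row sums and z = Σ r_i the total number of 1s. Each pair of columns can share at most one row with both entries 1 (else a 2×2 all-ones block appears), so Σ_i C(r_i, 2) ≤ C(81, 2) = 3240. By convexity Σ_i C(r_i, 2) ≥ 31·C(z/31, 2) = z(z − 31)/(2·31), giving z² − 31z − 31·81·80 ≤ 0 and hence z ≤ (1/2)[31 + √(961 + 4·200880)] = (1/2)[31 + √804481] ≈ (1/2)(31 + 896.9286) = 463.9643.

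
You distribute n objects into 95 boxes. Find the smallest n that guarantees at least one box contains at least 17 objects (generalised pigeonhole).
n = (17 − 1)·95 + 1 = 1521

By the generalised pigeonhole principle, to guarantee some box contains ≥ r objects we need more than (r − 1) · k objects total. Threshold: n = (r − 1) · k + 1. With r = 17 and k = 95: n = 16 · 95 + 1 = 1520 + 1 = 1521. For n = 1520 = 16 · 95, we can put exactly 16 objects in every box, avoiding 17 in any single one — so 1521 is tight.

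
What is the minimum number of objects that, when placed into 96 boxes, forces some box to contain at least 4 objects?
n = (4 − 1)·96 + 1 = 289

By the generalised pigeonhole principle, to guarantee some box contains ≥ r objects we need more than (r − 1) · k objects total. Threshold: n = (r − 1) · k + 1. With r = 4 and k = 96: n = 3 · 96 + 1 = 288 + 1 = 289. For n = 288 = 3 · 96, we can put exactly 3 objects in every box, avoiding 4 in any single one — so 289 is tight.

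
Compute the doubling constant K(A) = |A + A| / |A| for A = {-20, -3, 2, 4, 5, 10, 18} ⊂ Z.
K = |A + A| / |A| = 25/7

Enumerate A + A = {a + b : a, b ∈ A}. With |A| = 7, there are |A|^2 = 49 ordered sum pairs; collecting distinct values, A + A = {-40, -23, -18, -16, -15, -10, -6, -2, -1, 1, 2, 4, 6, 7, 8, 9, 10, 12, 14, 15, 20, 22, 23, 28, 36}, so |A + A| = 25. Thus K = 25/7. For comparison, the minimum possible |A + A| over all 7-element sets is 2·7 − 1 = 13 (so min K = 13/7), attained only by arithmetic progressions.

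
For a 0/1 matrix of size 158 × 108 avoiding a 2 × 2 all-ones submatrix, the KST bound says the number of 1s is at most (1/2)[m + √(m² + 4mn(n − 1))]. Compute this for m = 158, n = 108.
z(158, 108; 2, 2) ≤ (1/2)[158 + √(158² + 4·158·108·107)] = (1/2)[158 + √7328356] = 1432.5468

Kővári–Sós–Turán: let r_1, ..., r_158 be the row sums and z = Σ r_i the total number of 1s. Each pair of columns can share at most one row with both entries 1 (else a 2×2 all-ones block appears), so Σ_i C(r_i, 2) ≤ C(108, 2) = 5778. By convexity Σ_i C(r_i, 2) ≥ 158·C(z/158, 2) = z(z − 158)/(2·158), giving z² − 158z − 158·108·107 ≤ 0 and hence z ≤ (1/2)[158 + √(24964 + 4·1825848)] = (1/2)[158 + √7328356] ≈ (1/2)(158 + 2707.0936) = 1432.5468.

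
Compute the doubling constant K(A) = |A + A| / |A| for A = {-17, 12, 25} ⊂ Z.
K = |A + A| / |A| = 6/3 = 2

Enumerate A + A = {a + b : a, b ∈ A}. With |A| = 3, there are |A|^2 = 9 ordered sum pairs; collecting distinct values, A + A = {-34, -5, 8, 24, 37, 50}, so |A + A| = 6. Thus K = 6/3 = 2. For comparison, the minimum possible |A + A| over all 3-element sets is 2·3 − 1 = 5 (so min K = 5/3), attained only by arithmetic progressions.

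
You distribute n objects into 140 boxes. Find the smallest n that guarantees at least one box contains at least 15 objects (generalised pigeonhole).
n = (15 − 1)·140 + 1 = 1961

By the generalised pigeonhole principle, to guarantee some box contains ≥ r objects we need more than (r − 1) · k objects total. Threshold: n = (r − 1) · k + 1. With r = 15 and k = 140: n = 14 · 140 + 1 = 1960 + 1 = 1961. For n = 1960 = 14 · 140, we can put exactly 14 objects in every box, avoiding 15 in any single one — so 1961 is tight.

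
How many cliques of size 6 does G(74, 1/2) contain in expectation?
E[# K_6] = C(74, 6) · (1/2)^C(6, 2) = 185250786 / 2^15 = 92625393/16384 ≈ 5653.405334

For each 6-subset S of vertices (there are C(74, 6) = 185250786 such S), let X_S = 1 if S induces a K_6 (all C(6, 2) = 15 edges present). Then P(X_S = 1) = (1/2)^15 = 1/32768. By linearity of expectation, E[# K_6] = C(74, 6) · (1/2)^15 = 185250786 / 32768 = 92625393/16384 ≈ 5653.405334.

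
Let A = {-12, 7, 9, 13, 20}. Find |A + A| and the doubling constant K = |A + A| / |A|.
K = |A + A| / |A| = 15/5 = 3

Enumerate A + A = {a + b : a, b ∈ A}. With |A| = 5, there are |A|^2 = 25 ordered sum pairs; collecting distinct values, A + A = {-24, -5, -3, 1, 8, 14, 16, 18, 20, 22, 26, 27, 29, 33, 40}, so |A + A| = 15. Thus K = 15/5 = 3. For comparison, the minimum possible |A + A| over all 5-element sets is 2·5 − 1 = 9 (so min K = 9/5), attained only by arithmetic progressions.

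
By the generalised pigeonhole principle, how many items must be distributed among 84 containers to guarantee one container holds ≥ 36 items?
n = (36 − 1)·84 + 1 = 2941

By the generalised pigeonhole principle, to guarantee some box contains ≥ r objects we need more than (r − 1) · k objects total. Threshold: n = (r − 1) · k + 1. With r = 36 and k = 84: n = 35 · 84 + 1 = 2940 + 1 = 2941. For n = 2940 = 35 · 84, we can put exactly 35 objects in every box, avoiding 36 in any single one — so 2941 is tight.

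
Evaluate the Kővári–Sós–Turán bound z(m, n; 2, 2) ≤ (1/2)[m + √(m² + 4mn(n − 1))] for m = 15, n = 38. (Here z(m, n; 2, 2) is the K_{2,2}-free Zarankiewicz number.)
z(15, 38; 2, 2) ≤ (1/2)[15 + √(15² + 4·15·38·37)] = (1/2)[15 + √84585] = 152.9175

Kővári–Sós–Turán: let r_1, ..., r_15 be the row sums and z = Σ r_i the total number of 1s. Each pair of columns can share at most one row with both entries 1 (else a 2×2 all-ones block appears), so Σ_i C(r_i, 2) ≤ C(38, 2) = 703. By convexity Σ_i C(r_i, 2) ≥ 15·C(z/15, 2) = z(z − 15)/(2·15), giving z² − 15z − 15·38·37 ≤ 0 and hence z ≤ (1/2)[15 + √(225 + 4·21090)] = (1/2)[15 + √84585] ≈ (1/2)(15 + 290.835) = 152.9175.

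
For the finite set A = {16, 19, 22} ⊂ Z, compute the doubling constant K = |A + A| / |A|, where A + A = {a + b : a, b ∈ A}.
K = |A + A| / |A| = 5/3

Enumerate A + A = {a + b : a, b ∈ A}. With |A| = 3, there are |A|^2 = 9 ordered sum pairs; collecting distinct values, A + A = {32, 35, 38, 41, 44}, so |A + A| = 5. Thus K = 5/3. Here |A + A| = 2|A| − 1 = 5, the minimum possible — so K = 5/3 is minimal, which holds iff A is an arithmetic progression.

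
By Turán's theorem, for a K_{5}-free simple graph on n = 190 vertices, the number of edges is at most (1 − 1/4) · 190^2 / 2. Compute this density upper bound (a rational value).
Turán density bound = (3/4) · 190^2/2 = 27075/2 ≈ 13537.5

Turán's theorem: ex(n, K_{r+1}) is achieved by the complete r-partite Turán graph T(n, r) with parts as balanced as possible, and is at most (1 − 1/r) · n^2/2. For r = 4, n = 190: the density bound is (3/4) · 36100/2 = 27075/2 ≈ 13537.5. The integer-valued extremum is e(T(190, 4)) = 13537, which is strictly less than the density bound 27075/2 since 4 ∤ 190 (the parts of T(190, 4) cannot all be equal).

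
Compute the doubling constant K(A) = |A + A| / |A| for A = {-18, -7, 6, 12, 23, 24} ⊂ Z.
K = |A + A| / |A| = 20/6 = 10/3

Enumerate A + A = {a + b : a, b ∈ A}. With |A| = 6, there are |A|^2 = 36 ordered sum pairs; collecting distinct values, A + A = {-36, -25, -14, -12, -6, -1, 5, 6, 12, 16, 17, 18, 24, 29, 30, 35, 36, 46, 47, 48}, so |A + A| = 20. Thus K = 20/6 = 10/3. For comparison, the minimum possible |A + A| over all 6-element sets is 2·6 − 1 = 11 (so min K = 11/6), attained only by arithmetic progressions.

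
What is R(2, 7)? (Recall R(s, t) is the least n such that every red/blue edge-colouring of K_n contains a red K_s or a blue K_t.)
R(2, 7) = 7

R(2, k) = k for all k ≥ 2: in a 2-colouring of K_k, either some edge is red (a red K_2) or all edges are blue (a blue K_k). And K_{6} coloured all-blue has no blue K_7, so R(2, 7) > 6. Hence R(2, 7) = 7.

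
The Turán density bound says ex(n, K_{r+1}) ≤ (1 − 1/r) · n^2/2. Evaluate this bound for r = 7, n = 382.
Turán density bound = (6/7) · 382^2/2 = 437772/7 ≈ 62538.8571

Turán's theorem: ex(n, K_{r+1}) is achieved by the complete r-partite Turán graph T(n, r) with parts as balanced as possible, and is at most (1 − 1/r) · n^2/2. For r = 7, n = 382: the density bound is (6/7) · 145924/2 = 437772/7 ≈ 62538.8571. The integer-valued extremum is e(T(382, 7)) = 62538, which is strictly less than the density bound 437772/7 since 7 ∤ 382 (the parts of T(382, 7) cannot all be equal).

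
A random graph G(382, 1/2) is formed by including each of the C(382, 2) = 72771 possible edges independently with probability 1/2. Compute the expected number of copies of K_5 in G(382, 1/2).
E[# K_5] = C(382, 5) · (1/2)^C(5, 2) = 66027020346 / 2^10 = 33013510173/512 ≈ 64479512.056641

For each 5-subset S of vertices (there are C(382, 5) = 66027020346 such S), let X_S = 1 if S induces a K_5 (all C(5, 2) = 10 edges present). Then P(X_S = 1) = (1/2)^10 = 1/1024. By linearity of expectation, E[# K_5] = C(382, 5) · (1/2)^10 = 66027020346 / 1024 = 33013510173/512 ≈ 64479512.056641.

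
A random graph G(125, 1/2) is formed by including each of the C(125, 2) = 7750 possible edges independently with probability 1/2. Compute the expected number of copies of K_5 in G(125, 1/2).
E[# K_5] = C(125, 5) · (1/2)^C(5, 2) = 234531275 / 2^10 ≈ 229034.448242

For each 5-subset S of vertices (there are C(125, 5) = 234531275 such S), let X_S = 1 if S induces a K_5 (all C(5, 2) = 10 edges present). Then P(X_S = 1) = (1/2)^10 = 1/1024. By linearity of expectation, E[# K_5] = C(125, 5) · (1/2)^10 = 234531275 / 1024 ≈ 229034.448242.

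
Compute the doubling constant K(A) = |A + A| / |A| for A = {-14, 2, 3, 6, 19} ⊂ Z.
K = |A + A| / |A| = 14/5

Enumerate A + A = {a + b : a, b ∈ A}. With |A| = 5, there are |A|^2 = 25 ordered sum pairs; collecting distinct values, A + A = {-28, -12, -11, -8, 4, 5, 6, 8, 9, 12, 21, 22, 25, 38}, so |A + A| = 14. Thus K = 14/5. For comparison, the minimum possible |A + A| over all 5-element sets is 2·5 − 1 = 9 (so min K = 9/5), attained only by arithmetic progressions.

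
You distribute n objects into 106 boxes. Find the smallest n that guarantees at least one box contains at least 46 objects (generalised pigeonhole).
n = (46 − 1)·106 + 1 = 4771

By the generalised pigeonhole principle, to guarantee some box contains ≥ r objects we need more than (r − 1) · k objects total. Threshold: n = (r − 1) · k + 1. With r = 46 and k = 106: n = 45 · 106 + 1 = 4770 + 1 = 4771. For n = 4770 = 45 · 106, we can put exactly 45 objects in every box, avoiding 46 in any single one — so 4771 is tight.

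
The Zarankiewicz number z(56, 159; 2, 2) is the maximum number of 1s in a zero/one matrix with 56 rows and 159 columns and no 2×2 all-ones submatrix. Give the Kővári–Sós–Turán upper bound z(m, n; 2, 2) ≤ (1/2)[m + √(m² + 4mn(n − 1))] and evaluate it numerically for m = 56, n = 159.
z(56, 159; 2, 2) ≤ (1/2)[56 + √(56² + 4·56·159·158)] = (1/2)[56 + √5630464] = 1214.4299

Kővári–Sós–Turán: let r_1, ..., r_56 be the row sums and z = Σ r_i the total number of 1s. Each pair of columns can share at most one row with both entries 1 (else a 2×2 all-ones block appears), so Σ_i C(r_i, 2) ≤ C(159, 2) = 12561. By convexity Σ_i C(r_i, 2) ≥ 56·C(z/56, 2) = z(z − 56)/(2·56), giving z² − 56z − 56·159·158 ≤ 0 and hence z ≤ (1/2)[56 + √(3136 + 4·1406832)] = (1/2)[56 + √5630464] ≈ (1/2)(56 + 2372.8599) = 1214.4299.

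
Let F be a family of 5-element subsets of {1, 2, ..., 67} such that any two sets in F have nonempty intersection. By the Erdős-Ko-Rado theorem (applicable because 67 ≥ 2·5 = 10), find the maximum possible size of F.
max |F| = C(66, 4) = 720720

Erdős-Ko-Rado (1961): when n ≥ 2k, max |F| = C(n−1, k−1). The bound is attained by the star {A : i ∈ A} for any fixed i ∈ [n]. Here C(67−1, 5−1) = C(66, 4) = 720720.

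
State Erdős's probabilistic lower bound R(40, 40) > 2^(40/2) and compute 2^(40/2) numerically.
2^(40/2) = 1048576; so R(40, 40) > 1048576

Colour each edge of K_n uniformly at random with red/blue. The expected number of monochromatic K_40 is C(n, 40) · 2 · 2^(−C(40,2)). If C(n, 40) · 2^(1 − C(40,2)) < 1, then with positive probability no monochromatic K_40 exists, so R(40, 40) > n. The standard estimate C(n, 40) ≤ n^40/40! shows this inequality holds whenever n ≤ 2^(40/2) (since 40! · 2^(C(40,2) − 1) > 2^(40^2/2) ≥ n^40). Hence R(40, 40) > 2^(40/2) = 1048576.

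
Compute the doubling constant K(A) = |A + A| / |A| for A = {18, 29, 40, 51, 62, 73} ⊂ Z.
K = |A + A| / |A| = 11/6

Enumerate A + A = {a + b : a, b ∈ A}. With |A| = 6, there are |A|^2 = 36 ordered sum pairs; collecting distinct values, A + A = {36, 47, 58, 69, 80, 91, 102, 113, 124, 135, 146}, so |A + A| = 11. Thus K = 11/6. Here |A + A| = 2|A| − 1 = 11, the minimum possible — so K = 11/6 is minimal, which holds iff A is an arithmetic progression.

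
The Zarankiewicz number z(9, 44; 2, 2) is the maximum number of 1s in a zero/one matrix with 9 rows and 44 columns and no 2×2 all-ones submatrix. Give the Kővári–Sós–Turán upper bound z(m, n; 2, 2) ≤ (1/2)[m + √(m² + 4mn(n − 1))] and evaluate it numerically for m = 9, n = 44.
z(9, 44; 2, 2) ≤ (1/2)[9 + √(9² + 4·9·44·43)] = (1/2)[9 + √68193] = 135.0689

Kővári–Sós–Turán: let r_1, ..., r_9 be the row sums and z = Σ r_i the total number of 1s. Each pair of columns can share at most one row with both entries 1 (else a 2×2 all-ones block appears), so Σ_i C(r_i, 2) ≤ C(44, 2) = 946. By convexity Σ_i C(r_i, 2) ≥ 9·C(z/9, 2) = z(z − 9)/(2·9), giving z² − 9z − 9·44·43 ≤ 0 and hence z ≤ (1/2)[9 + √(81 + 4·17028)] = (1/2)[9 + √68193] ≈ (1/2)(9 + 261.1379) = 135.0689.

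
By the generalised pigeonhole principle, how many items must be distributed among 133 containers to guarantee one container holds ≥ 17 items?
n = (17 − 1)·133 + 1 = 2129

By the generalised pigeonhole principle, to guarantee some box contains ≥ r objects we need more than (r − 1) · k objects total. Threshold: n = (r − 1) · k + 1. With r = 17 and k = 133: n = 16 · 133 + 1 = 2128 + 1 = 2129. For n = 2128 = 16 · 133, we can put exactly 16 objects in every box, avoiding 17 in any single one — so 2129 is tight.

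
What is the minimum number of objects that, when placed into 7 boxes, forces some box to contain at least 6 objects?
n = (6 − 1)·7 + 1 = 36

By the generalised pigeonhole principle, to guarantee some box contains ≥ r objects we need more than (r − 1) · k objects total. Threshold: n = (r − 1) · k + 1. With r = 6 and k = 7: n = 5 · 7 + 1 = 35 + 1 = 36. For n = 35 = 5 · 7, we can put exactly 5 objects in every box, avoiding 6 in any single one — so 36 is tight.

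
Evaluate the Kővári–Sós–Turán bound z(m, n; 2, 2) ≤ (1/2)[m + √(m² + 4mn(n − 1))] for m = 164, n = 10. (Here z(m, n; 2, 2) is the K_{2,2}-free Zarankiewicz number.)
z(164, 10; 2, 2) ≤ (1/2)[164 + √(164² + 4·164·10·9)] = (1/2)[164 + √85936] = 228.5742

Kővári–Sós–Turán: let r_1, ..., r_164 be the row sums and z = Σ r_i the total number of 1s. Each pair of columns can share at most one row with both entries 1 (else a 2×2 all-ones block appears), so Σ_i C(r_i, 2) ≤ C(10, 2) = 45. By convexity Σ_i C(r_i, 2) ≥ 164·C(z/164, 2) = z(z − 164)/(2·164), giving z² − 164z − 164·10·9 ≤ 0 and hence z ≤ (1/2)[164 + √(26896 + 4·14760)] = (1/2)[164 + √85936] ≈ (1/2)(164 + 293.1484) = 228.5742.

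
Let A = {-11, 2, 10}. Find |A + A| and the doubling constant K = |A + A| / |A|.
K = |A + A| / |A| = 6/3 = 2

Enumerate A + A = {a + b : a, b ∈ A}. With |A| = 3, there are |A|^2 = 9 ordered sum pairs; collecting distinct values, A + A = {-22, -9, -1, 4, 12, 20}, so |A + A| = 6. Thus K = 6/3 = 2. For comparison, the minimum possible |A + A| over all 3-element sets is 2·3 − 1 = 5 (so min K = 5/3), attained only by arithmetic progressions.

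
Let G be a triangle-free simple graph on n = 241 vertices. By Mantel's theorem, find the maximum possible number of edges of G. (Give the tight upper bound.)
ex(241, K_3) = ⌊241^2/4⌋ = 14520

Mantel (1907): a triangle-free graph on n vertices has at most ⌊n^2/4⌋ edges, with equality for the complete bipartite graph K_{⌊n/2⌋, ⌈n/2⌉}. For n = 241: ⌊241^2/4⌋ = ⌊58081/4⌋ = 14520. The extremal graph is K_{120, 121}, which has 120·121 = 14520 edges.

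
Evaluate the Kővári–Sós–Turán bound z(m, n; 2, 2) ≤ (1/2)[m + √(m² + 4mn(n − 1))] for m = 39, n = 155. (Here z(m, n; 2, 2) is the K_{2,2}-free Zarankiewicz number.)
z(39, 155; 2, 2) ≤ (1/2)[39 + √(39² + 4·39·155·154)] = (1/2)[39 + √3725241] = 984.5442

Kővári–Sós–Turán: let r_1, ..., r_39 be the row sums and z = Σ r_i the total number of 1s. Each pair of columns can share at most one row with both entries 1 (else a 2×2 all-ones block appears), so Σ_i C(r_i, 2) ≤ C(155, 2) = 11935. By convexity Σ_i C(r_i, 2) ≥ 39·C(z/39, 2) = z(z − 39)/(2·39), giving z² − 39z − 39·155·154 ≤ 0 and hence z ≤ (1/2)[39 + √(1521 + 4·930930)] = (1/2)[39 + √3725241] ≈ (1/2)(39 + 1930.0883) = 984.5442.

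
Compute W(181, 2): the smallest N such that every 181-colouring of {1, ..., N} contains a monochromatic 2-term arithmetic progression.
W(181, 2) = 181 + 1 = 182

A 2-term AP is any pair of integers, so a monochromatic 2-AP exists iff some colour is used at least twice. With 181 colours, the colouring i ↦ i on {1, ..., 181} uses each colour once, avoiding any monochromatic pair, so W(181, 2) > 181. For {1, ..., 182}, pigeonhole forces two integers of the same colour, which form a monochromatic 2-AP. Hence W(181, 2) = 182.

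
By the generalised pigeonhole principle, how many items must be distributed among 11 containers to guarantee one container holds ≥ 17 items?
n = (17 − 1)·11 + 1 = 177

By the generalised pigeonhole principle, to guarantee some box contains ≥ r objects we need more than (r − 1) · k objects total. Threshold: n = (r − 1) · k + 1. With r = 17 and k = 11: n = 16 · 11 + 1 = 176 + 1 = 177. For n = 176 = 16 · 11, we can put exactly 16 objects in every box, avoiding 17 in any single one — so 177 is tight.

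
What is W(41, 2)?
W(41, 2) = 41 + 1 = 42

A 2-term AP is any pair of integers, so a monochromatic 2-AP exists iff some colour is used at least twice. With 41 colours, the colouring i ↦ i on {1, ..., 41} uses each colour once, avoiding any monochromatic pair, so W(41, 2) > 41. For {1, ..., 42}, pigeonhole forces two integers of the same colour, which form a monochromatic 2-AP. Hence W(41, 2) = 42.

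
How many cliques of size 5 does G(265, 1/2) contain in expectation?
E[# K_5] = C(265, 5) · (1/2)^C(5, 2) = 10484943678 / 2^10 = 5242471839/512 ≈ 10239202.810547

For each 5-subset S of vertices (there are C(265, 5) = 10484943678 such S), let X_S = 1 if S induces a K_5 (all C(5, 2) = 10 edges present). Then P(X_S = 1) = (1/2)^10 = 1/1024. By linearity of expectation, E[# K_5] = C(265, 5) · (1/2)^10 = 10484943678 / 1024 = 5242471839/512 ≈ 10239202.810547.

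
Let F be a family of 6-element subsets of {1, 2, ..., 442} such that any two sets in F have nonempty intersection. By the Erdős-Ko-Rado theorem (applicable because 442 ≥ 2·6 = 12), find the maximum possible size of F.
max |F| = C(441, 5) = 135872037378

Erdős-Ko-Rado (1961): when n ≥ 2k, max |F| = C(n−1, k−1). The bound is attained by the star {A : i ∈ A} for any fixed i ∈ [n]. Here C(442−1, 6−1) = C(441, 5) = 135872037378.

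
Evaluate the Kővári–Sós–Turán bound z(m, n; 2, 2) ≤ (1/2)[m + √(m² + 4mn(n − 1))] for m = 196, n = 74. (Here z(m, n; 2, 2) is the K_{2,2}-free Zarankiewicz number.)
z(196, 74; 2, 2) ≤ (1/2)[196 + √(196² + 4·196·74·73)] = (1/2)[196 + √4273584] = 1131.6324

Kővári–Sós–Turán: let r_1, ..., r_196 be the row sums and z = Σ r_i the total number of 1s. Each pair of columns can share at most one row with both entries 1 (else a 2×2 all-ones block appears), so Σ_i C(r_i, 2) ≤ C(74, 2) = 2701. By convexity Σ_i C(r_i, 2) ≥ 196·C(z/196, 2) = z(z − 196)/(2·196), giving z² − 196z − 196·74·73 ≤ 0 and hence z ≤ (1/2)[196 + √(38416 + 4·1058792)] = (1/2)[196 + √4273584] ≈ (1/2)(196 + 2067.2649) = 1131.6324.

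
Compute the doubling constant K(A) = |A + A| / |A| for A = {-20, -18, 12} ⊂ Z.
K = |A + A| / |A| = 6/3 = 2

Enumerate A + A = {a + b : a, b ∈ A}. With |A| = 3, there are |A|^2 = 9 ordered sum pairs; collecting distinct values, A + A = {-40, -38, -36, -8, -6, 24}, so |A + A| = 6. Thus K = 6/3 = 2. For comparison, the minimum possible |A + A| over all 3-element sets is 2·3 − 1 = 5 (so min K = 5/3), attained only by arithmetic progressions.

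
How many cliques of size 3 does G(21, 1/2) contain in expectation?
E[# K_3] = C(21, 3) · (1/2)^C(3, 2) = 1330 / 2^3 = 665/4 = 166.25

For each 3-subset S of vertices (there are C(21, 3) = 1330 such S), let X_S = 1 if S induces a K_3 (all C(3, 2) = 3 edges present). Then P(X_S = 1) = (1/2)^3 = 1/8. By linearity of expectation, E[# K_3] = C(21, 3) · (1/2)^3 = 1330 / 8 = 665/4 = 166.25.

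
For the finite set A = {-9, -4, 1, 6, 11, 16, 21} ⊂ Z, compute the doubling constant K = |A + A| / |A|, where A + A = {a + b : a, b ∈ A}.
K = |A + A| / |A| = 13/7

Enumerate A + A = {a + b : a, b ∈ A}. With |A| = 7, there are |A|^2 = 49 ordered sum pairs; collecting distinct values, A + A = {-18, -13, -8, -3, 2, 7, 12, 17, 22, 27, 32, 37, 42}, so |A + A| = 13. Thus K = 13/7. Here |A + A| = 2|A| − 1 = 13, the minimum possible — so K = 13/7 is minimal, which holds iff A is an arithmetic progression.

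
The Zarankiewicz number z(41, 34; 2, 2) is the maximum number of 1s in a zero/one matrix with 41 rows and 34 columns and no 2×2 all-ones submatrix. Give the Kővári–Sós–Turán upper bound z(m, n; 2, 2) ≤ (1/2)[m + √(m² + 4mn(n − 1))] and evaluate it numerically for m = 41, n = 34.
z(41, 34; 2, 2) ≤ (1/2)[41 + √(41² + 4·41·34·33)] = (1/2)[41 + √185689] = 235.9582

Kővári–Sós–Turán: let r_1, ..., r_41 be the row sums and z = Σ r_i the total number of 1s. Each pair of columns can share at most one row with both entries 1 (else a 2×2 all-ones block appears), so Σ_i C(r_i, 2) ≤ C(34, 2) = 561. By convexity Σ_i C(r_i, 2) ≥ 41·C(z/41, 2) = z(z − 41)/(2·41), giving z² − 41z − 41·34·33 ≤ 0 and hence z ≤ (1/2)[41 + √(1681 + 4·46002)] = (1/2)[41 + √185689] ≈ (1/2)(41 + 430.9165) = 235.9582.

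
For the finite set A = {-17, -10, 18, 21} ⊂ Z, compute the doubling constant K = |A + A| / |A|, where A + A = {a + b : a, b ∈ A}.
K = |A + A| / |A| = 10/4 = 5/2

Enumerate A + A = {a + b : a, b ∈ A}. With |A| = 4, there are |A|^2 = 16 ordered sum pairs; collecting distinct values, A + A = {-34, -27, -20, 1, 4, 8, 11, 36, 39, 42}, so |A + A| = 10. Thus K = 10/4 = 5/2. For comparison, the minimum possible |A + A| over all 4-element sets is 2·4 − 1 = 7 (so min K = 7/4), attained only by arithmetic progressions.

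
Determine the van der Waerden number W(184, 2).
W(184, 2) = 184 + 1 = 185

A 2-term AP is any pair of integers, so a monochromatic 2-AP exists iff some colour is used at least twice. With 184 colours, the colouring i ↦ i on {1, ..., 184} uses each colour once, avoiding any monochromatic pair, so W(184, 2) > 184. For {1, ..., 185}, pigeonhole forces two integers of the same colour, which form a monochromatic 2-AP. Hence W(184, 2) = 185.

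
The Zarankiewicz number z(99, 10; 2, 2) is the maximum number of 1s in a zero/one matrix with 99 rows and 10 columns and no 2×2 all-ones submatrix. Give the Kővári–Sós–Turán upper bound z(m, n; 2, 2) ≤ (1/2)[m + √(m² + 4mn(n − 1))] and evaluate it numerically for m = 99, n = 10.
z(99, 10; 2, 2) ≤ (1/2)[99 + √(99² + 4·99·10·9)] = (1/2)[99 + √45441] = 156.0845

Kővári–Sós–Turán: let r_1, ..., r_99 be the row sums and z = Σ r_i the total number of 1s. Each pair of columns can share at most one row with both entries 1 (else a 2×2 all-ones block appears), so Σ_i C(r_i, 2) ≤ C(10, 2) = 45. By convexity Σ_i C(r_i, 2) ≥ 99·C(z/99, 2) = z(z − 99)/(2·99), giving z² − 99z − 99·10·9 ≤ 0 and hence z ≤ (1/2)[99 + √(9801 + 4·8910)] = (1/2)[99 + √45441] ≈ (1/2)(99 + 213.1689) = 156.0845.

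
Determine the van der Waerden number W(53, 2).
W(53, 2) = 53 + 1 = 54

A 2-term AP is any pair of integers, so a monochromatic 2-AP exists iff some colour is used at least twice. With 53 colours, the colouring i ↦ i on {1, ..., 53} uses each colour once, avoiding any monochromatic pair, so W(53, 2) > 53. For {1, ..., 54}, pigeonhole forces two integers of the same colour, which form a monochromatic 2-AP. Hence W(53, 2) = 54.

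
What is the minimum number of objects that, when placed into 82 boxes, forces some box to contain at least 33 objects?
n = (33 − 1)·82 + 1 = 2625

By the generalised pigeonhole principle, to guarantee some box contains ≥ r objects we need more than (r − 1) · k objects total. Threshold: n = (r − 1) · k + 1. With r = 33 and k = 82: n = 32 · 82 + 1 = 2624 + 1 = 2625. For n = 2624 = 32 · 82, we can put exactly 32 objects in every box, avoiding 33 in any single one — so 2625 is tight.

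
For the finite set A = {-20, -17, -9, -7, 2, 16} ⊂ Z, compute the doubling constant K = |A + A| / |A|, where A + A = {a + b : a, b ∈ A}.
K = |A + A| / |A| = 20/6 = 10/3

Enumerate A + A = {a + b : a, b ∈ A}. With |A| = 6, there are |A|^2 = 36 ordered sum pairs; collecting distinct values, A + A = {-40, -37, -34, -29, -27, -26, -24, -18, -16, -15, -14, -7, -5, -4, -1, 4, 7, 9, 18, 32}, so |A + A| = 20. Thus K = 20/6 = 10/3. For comparison, the minimum possible |A + A| over all 6-element sets is 2·6 − 1 = 11 (so min K = 11/6), attained only by arithmetic progressions.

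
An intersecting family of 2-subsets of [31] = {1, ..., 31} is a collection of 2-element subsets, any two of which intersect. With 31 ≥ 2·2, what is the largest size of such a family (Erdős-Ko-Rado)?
max |F| = C(30, 1) = 30

The Erdős-Ko-Rado theorem states: for n ≥ 2k, an intersecting family of k-subsets of an n-element set has size at most C(n − 1, k − 1), with equality for 'star' families {A ⊆ [n] : |A| = k, i ∈ A} (fix an element i). For n = 31, k = 2: C(30, 1) = 30.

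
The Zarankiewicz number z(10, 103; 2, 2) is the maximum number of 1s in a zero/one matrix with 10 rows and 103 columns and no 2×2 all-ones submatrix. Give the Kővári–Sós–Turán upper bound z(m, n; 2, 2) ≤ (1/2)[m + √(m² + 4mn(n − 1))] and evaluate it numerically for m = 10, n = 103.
z(10, 103; 2, 2) ≤ (1/2)[10 + √(10² + 4·10·103·102)] = (1/2)[10 + √420340] = 329.1682

Kővári–Sós–Turán: let r_1, ..., r_10 be the row sums and z = Σ r_i the total number of 1s. Each pair of columns can share at most one row with both entries 1 (else a 2×2 all-ones block appears), so Σ_i C(r_i, 2) ≤ C(103, 2) = 5253. By convexity Σ_i C(r_i, 2) ≥ 10·C(z/10, 2) = z(z − 10)/(2·10), giving z² − 10z − 10·103·102 ≤ 0 and hence z ≤ (1/2)[10 + √(100 + 4·105060)] = (1/2)[10 + √420340] ≈ (1/2)(10 + 648.3363) = 329.1682.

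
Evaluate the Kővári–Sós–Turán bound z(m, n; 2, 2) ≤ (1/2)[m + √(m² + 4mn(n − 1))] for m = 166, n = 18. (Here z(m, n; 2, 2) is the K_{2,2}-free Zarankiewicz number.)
z(166, 18; 2, 2) ≤ (1/2)[166 + √(166² + 4·166·18·17)] = (1/2)[166 + √230740] = 323.177

Kővári–Sós–Turán: let r_1, ..., r_166 be the row sums and z = Σ r_i the total number of 1s. Each pair of columns can share at most one row with both entries 1 (else a 2×2 all-ones block appears), so Σ_i C(r_i, 2) ≤ C(18, 2) = 153. By convexity Σ_i C(r_i, 2) ≥ 166·C(z/166, 2) = z(z − 166)/(2·166), giving z² − 166z − 166·18·17 ≤ 0 and hence z ≤ (1/2)[166 + √(27556 + 4·50796)] = (1/2)[166 + √230740] ≈ (1/2)(166 + 480.354) = 323.177.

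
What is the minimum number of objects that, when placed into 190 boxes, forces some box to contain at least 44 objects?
n = (44 − 1)·190 + 1 = 8171

By the generalised pigeonhole principle, to guarantee some box contains ≥ r objects we need more than (r − 1) · k objects total. Threshold: n = (r − 1) · k + 1. With r = 44 and k = 190: n = 43 · 190 + 1 = 8170 + 1 = 8171. For n = 8170 = 43 · 190, we can put exactly 43 objects in every box, avoiding 44 in any single one — so 8171 is tight.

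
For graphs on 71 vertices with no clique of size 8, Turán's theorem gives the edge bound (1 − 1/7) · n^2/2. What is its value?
Turán density bound = (6/7) · 71^2/2 = 15123/7 ≈ 2160.4286

Turán's theorem: ex(n, K_{r+1}) is achieved by the complete r-partite Turán graph T(n, r) with parts as balanced as possible, and is at most (1 − 1/r) · n^2/2. For r = 7, n = 71: the density bound is (6/7) · 5041/2 = 15123/7 ≈ 2160.4286. The integer-valued extremum is e(T(71, 7)) = 2160, which is strictly less than the density bound 15123/7 since 7 ∤ 71 (the parts of T(71, 7) cannot all be equal).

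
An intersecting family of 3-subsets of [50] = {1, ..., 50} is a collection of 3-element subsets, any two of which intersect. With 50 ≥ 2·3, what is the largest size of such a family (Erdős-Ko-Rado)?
max |F| = C(49, 2) = 1176

Erdős-Ko-Rado (1961): when n ≥ 2k, max |F| = C(n−1, k−1). The bound is attained by the star {A : i ∈ A} for any fixed i ∈ [n]. Here C(50−1, 3−1) = C(49, 2) = 1176.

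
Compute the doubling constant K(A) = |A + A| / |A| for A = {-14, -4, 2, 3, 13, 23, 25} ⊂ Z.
K = |A + A| / |A| = 25/7

Enumerate A + A = {a + b : a, b ∈ A}. With |A| = 7, there are |A|^2 = 49 ordered sum pairs; collecting distinct values, A + A = {-28, -18, -12, -11, -8, -2, -1, 4, 5, 6, 9, 11, 15, 16, 19, 21, 25, 26, 27, 28, 36, 38, 46, 48, 50}, so |A + A| = 25. Thus K = 25/7. For comparison, the minimum possible |A + A| over all 7-element sets is 2·7 − 1 = 13 (so min K = 13/7), attained only by arithmetic progressions.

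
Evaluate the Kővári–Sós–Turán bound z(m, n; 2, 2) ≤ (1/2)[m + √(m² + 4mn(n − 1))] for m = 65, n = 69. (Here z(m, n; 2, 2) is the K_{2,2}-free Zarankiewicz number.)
z(65, 69; 2, 2) ≤ (1/2)[65 + √(65² + 4·65·69·68)] = (1/2)[65 + √1224145] = 585.7054

Kővári–Sós–Turán: let r_1, ..., r_65 be the row sums and z = Σ r_i the total number of 1s. Each pair of columns can share at most one row with both entries 1 (else a 2×2 all-ones block appears), so Σ_i C(r_i, 2) ≤ C(69, 2) = 2346. By convexity Σ_i C(r_i, 2) ≥ 65·C(z/65, 2) = z(z − 65)/(2·65), giving z² − 65z − 65·69·68 ≤ 0 and hence z ≤ (1/2)[65 + √(4225 + 4·304980)] = (1/2)[65 + √1224145] ≈ (1/2)(65 + 1106.4109) = 585.7054.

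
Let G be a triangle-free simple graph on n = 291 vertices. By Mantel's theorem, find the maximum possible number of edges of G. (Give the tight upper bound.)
ex(291, K_3) = ⌊291^2/4⌋ = 21170

Mantel (1907): a triangle-free graph on n vertices has at most ⌊n^2/4⌋ edges, with equality for the complete bipartite graph K_{⌊n/2⌋, ⌈n/2⌉}. For n = 291: ⌊291^2/4⌋ = ⌊84681/4⌋ = 21170. The extremal graph is K_{145, 146}, which has 145·146 = 21170 edges.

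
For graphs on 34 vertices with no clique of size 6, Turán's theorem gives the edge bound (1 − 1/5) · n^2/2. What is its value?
Turán density bound = (4/5) · 34^2/2 = 2312/5 ≈ 462.4

Turán's theorem: ex(n, K_{r+1}) is achieved by the complete r-partite Turán graph T(n, r) with parts as balanced as possible, and is at most (1 − 1/r) · n^2/2. For r = 5, n = 34: the density bound is (4/5) · 1156/2 = 2312/5 ≈ 462.4. The integer-valued extremum is e(T(34, 5)) = 462, which is strictly less than the density bound 2312/5 since 5 ∤ 34 (the parts of T(34, 5) cannot all be equal).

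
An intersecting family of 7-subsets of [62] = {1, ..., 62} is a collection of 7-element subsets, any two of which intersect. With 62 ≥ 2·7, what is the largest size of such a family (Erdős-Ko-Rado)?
max |F| = C(61, 6) = 55525372

Erdős-Ko-Rado (1961): when n ≥ 2k, max |F| = C(n−1, k−1). The bound is attained by the star {A : i ∈ A} for any fixed i ∈ [n]. Here C(62−1, 7−1) = C(61, 6) = 55525372.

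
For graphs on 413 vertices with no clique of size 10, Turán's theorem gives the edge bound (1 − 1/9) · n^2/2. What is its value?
Turán density bound = (8/9) · 413^2/2 = 682276/9 ≈ 75808.4444

Turán's theorem: ex(n, K_{r+1}) is achieved by the complete r-partite Turán graph T(n, r) with parts as balanced as possible, and is at most (1 − 1/r) · n^2/2. For r = 9, n = 413: the density bound is (8/9) · 170569/2 = 682276/9 ≈ 75808.4444. The integer-valued extremum is e(T(413, 9)) = 75808, which is strictly less than the density bound 682276/9 since 9 ∤ 413 (the parts of T(413, 9) cannot all be equal).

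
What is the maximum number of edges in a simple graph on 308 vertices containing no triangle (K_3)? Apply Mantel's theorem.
ex(308, K_3) = ⌊308^2/4⌋ = 23716

Mantel (1907): a triangle-free graph on n vertices has at most ⌊n^2/4⌋ edges, with equality for the complete bipartite graph K_{⌊n/2⌋, ⌈n/2⌉}. For n = 308: ⌊308^2/4⌋ = ⌊94864/4⌋ = 23716. The extremal graph is K_{154, 154}, which has 154·154 = 23716 edges.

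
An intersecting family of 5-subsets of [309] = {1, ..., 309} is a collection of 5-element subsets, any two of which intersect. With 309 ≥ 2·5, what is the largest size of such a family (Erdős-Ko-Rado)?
max |F| = C(308, 4) = 367704645

Erdős-Ko-Rado (1961): when n ≥ 2k, max |F| = C(n−1, k−1). The bound is attained by the star {A : i ∈ A} for any fixed i ∈ [n]. Here C(309−1, 5−1) = C(308, 4) = 367704645.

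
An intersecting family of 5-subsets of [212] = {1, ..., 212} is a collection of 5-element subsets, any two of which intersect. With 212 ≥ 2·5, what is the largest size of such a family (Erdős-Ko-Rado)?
max |F| = C(211, 4) = 80260180

Erdős-Ko-Rado (1961): when n ≥ 2k, max |F| = C(n−1, k−1). The bound is attained by the star {A : i ∈ A} for any fixed i ∈ [n]. Here C(212−1, 5−1) = C(211, 4) = 80260180.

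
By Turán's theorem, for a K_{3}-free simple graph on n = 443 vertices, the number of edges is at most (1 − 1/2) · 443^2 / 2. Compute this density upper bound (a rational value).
Turán density bound = (1/2) · 443^2/2 = 196249/4 ≈ 49062.25

Turán's theorem: ex(n, K_{r+1}) is achieved by the complete r-partite Turán graph T(n, r) with parts as balanced as possible, and is at most (1 − 1/r) · n^2/2. For r = 2, n = 443: the density bound is (1/2) · 196249/2 = 196249/4 ≈ 49062.25. The integer-valued extremum is e(T(443, 2)) = 49062, which is strictly less than the density bound 196249/4 since 2 ∤ 443 (the parts of T(443, 2) cannot all be equal).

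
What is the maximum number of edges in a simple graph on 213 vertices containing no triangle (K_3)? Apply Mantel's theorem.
ex(213, K_3) = ⌊213^2/4⌋ = 11342

Mantel (1907): a triangle-free graph on n vertices has at most ⌊n^2/4⌋ edges, with equality for the complete bipartite graph K_{⌊n/2⌋, ⌈n/2⌉}. For n = 213: ⌊213^2/4⌋ = ⌊45369/4⌋ = 11342. The extremal graph is K_{106, 107}, which has 106·107 = 11342 edges.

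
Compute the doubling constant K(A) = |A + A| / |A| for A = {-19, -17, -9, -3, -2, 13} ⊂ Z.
K = |A + A| / |A| = 19/6

Enumerate A + A = {a + b : a, b ∈ A}. With |A| = 6, there are |A|^2 = 36 ordered sum pairs; collecting distinct values, A + A = {-38, -36, -34, -28, -26, -22, -21, -20, -19, -18, -12, -11, -6, -5, -4, 4, 10, 11, 26}, so |A + A| = 19. Thus K = 19/6. For comparison, the minimum possible |A + A| over all 6-element sets is 2·6 − 1 = 11 (so min K = 11/6), attained only by arithmetic progressions.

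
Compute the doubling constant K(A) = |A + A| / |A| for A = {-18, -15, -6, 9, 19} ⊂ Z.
K = |A + A| / |A| = 15/5 = 3

Enumerate A + A = {a + b : a, b ∈ A}. With |A| = 5, there are |A|^2 = 25 ordered sum pairs; collecting distinct values, A + A = {-36, -33, -30, -24, -21, -12, -9, -6, 1, 3, 4, 13, 18, 28, 38}, so |A + A| = 15. Thus K = 15/5 = 3. For comparison, the minimum possible |A + A| over all 5-element sets is 2·5 − 1 = 9 (so min K = 9/5), attained only by arithmetic progressions.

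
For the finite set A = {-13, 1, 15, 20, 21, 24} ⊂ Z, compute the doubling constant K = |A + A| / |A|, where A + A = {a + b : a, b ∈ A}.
K = |A + A| / |A| = 20/6 = 10/3

Enumerate A + A = {a + b : a, b ∈ A}. With |A| = 6, there are |A|^2 = 36 ordered sum pairs; collecting distinct values, A + A = {-26, -12, 2, 7, 8, 11, 16, 21, 22, 25, 30, 35, 36, 39, 40, 41, 42, 44, 45, 48}, so |A + A| = 20. Thus K = 20/6 = 10/3. For comparison, the minimum possible |A + A| over all 6-element sets is 2·6 − 1 = 11 (so min K = 11/6), attained only by arithmetic progressions.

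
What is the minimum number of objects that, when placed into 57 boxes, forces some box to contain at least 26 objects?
n = (26 − 1)·57 + 1 = 1426

By the generalised pigeonhole principle, to guarantee some box contains ≥ r objects we need more than (r − 1) · k objects total. Threshold: n = (r − 1) · k + 1. With r = 26 and k = 57: n = 25 · 57 + 1 = 1425 + 1 = 1426. For n = 1425 = 25 · 57, we can put exactly 25 objects in every box, avoiding 26 in any single one — so 1426 is tight.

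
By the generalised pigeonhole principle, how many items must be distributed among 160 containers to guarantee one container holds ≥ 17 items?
n = (17 − 1)·160 + 1 = 2561

By the generalised pigeonhole principle, to guarantee some box contains ≥ r objects we need more than (r − 1) · k objects total. Threshold: n = (r − 1) · k + 1. With r = 17 and k = 160: n = 16 · 160 + 1 = 2560 + 1 = 2561. For n = 2560 = 16 · 160, we can put exactly 16 objects in every box, avoiding 17 in any single one — so 2561 is tight.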